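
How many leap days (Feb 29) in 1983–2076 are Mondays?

Leap years in 1983–2076: 24 of them.
Feb 29 weekday advances by 5 (mod 7) from one leap year to the next four years later (or differs when a century non-leap intervenes).
Leap-day weekdays: 1984:Wed 1988:Mon✓ 1992:Sat 1996:Thu 2000:Tue 2004:Sun 2008:Fri 2012:Wed 2016:Mon✓ 2020:Sat 2024:Thu 2028:Tue 2032:Sun 2036:Fri 2040:Wed 2044:Mon✓ 2048:Sat 2052:Thu 2056:Tue 2060:Sun 2064:Fri 2068:Wed 2072:Mon✓ 2076:Sat
Monday: 1988, 2016, 2044, 2072 → 4.

4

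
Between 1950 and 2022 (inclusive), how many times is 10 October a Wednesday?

11

Track 10 October's weekday year by year (advancing +1, or +2 across a Feb 29):
  1950: Tue  1951: Wed (+1) ✓  1952: Fri (+2)  1953: Sat (+1)  1954: Sun (+1)
  1955: Mon (+1)  1956: Wed (+2) ✓  1957: Thu (+1)  1958: Fri (+1)  1959: Sat (+1)
  1960: Mon (+2)  1961: Tue (+1)  1962: Wed (+1) ✓  1963: Thu (+1)  … (45 more years) …
  2009: Sat (+1)  2010: Sun (+1)  2011: Mon (+1)  2012: Wed (+2) ✓  2013: Thu (+1)
  2014: Fri (+1)  2015: Sat (+1)  2016: Mon (+2)  2017: Tue (+1)  2018: Wed (+1) ✓
  2019: Thu (+1)  2020: Sat (+2)  2021: Sun (+1)  2022: Mon (+1)
Wednesday years: 1951, 1956, 1962, 1973, 1979, 1984, 1990, 2001, 2007, 2012, 2018 — 11 in total.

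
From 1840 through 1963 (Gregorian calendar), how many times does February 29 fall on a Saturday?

5

Leap years in 1840–1963: 30 of them.
Feb 29 weekday advances by 5 (mod 7) from one leap year to the next four years later (or differs when a century non-leap intervenes).
Leap-day weekdays: 1840:Sat✓ 1844:Thu 1848:Tue 1852:Sun 1856:Fri 1860:Wed 1864:Mon 1868:Sat✓ 1872:Thu 1876:Tue 1880:Sun 1884:Fri 1888:Wed …(4 more)… 1912:Thu 1916:Tue 1920:Sun 1924:Fri 1928:Wed 1932:Mon 1936:Sat✓ 1940:Thu 1944:Tue 1948:Sun 1952:Fri 1956:Wed 1960:Mon
Saturday: 1840, 1868, 1896, 1908, 1936 → 5.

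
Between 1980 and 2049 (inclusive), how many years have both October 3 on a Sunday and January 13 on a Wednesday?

Check each year's weekday for October 3 and January 13:
  1980: Fri/Sun  1981: Sat/Tue  1982: Sun/Wed ✓  1983: Mon/Thu  1984: Wed/Fri  1985: Thu/Sun  1986: Fri/Mon  1987: Sat/Tue  1988: Mon/Wed  1989: Tue/Fri  1990: Wed/Sat  1991: Thu/Sun  1992: Sat/Mon  1993: Sun/Wed ✓  …(42 more)…  2036: Fri/Sun  2037: Sat/Tue  2038: Sun/Wed ✓  2039: Mon/Thu  2040: Wed/Fri  2041: Thu/Sun  2042: Fri/Mon  2043: Sat/Tue  2044: Mon/Wed  2045: Tue/Fri  2046: Wed/Sat  2047: Thu/Sun  2048: Sat/Mon  2049: Sun/Wed ✓
Both conditions hold in: 1982, 1993, 1999, 2010, 2021, 2027, 2038, 2049 — 8.

8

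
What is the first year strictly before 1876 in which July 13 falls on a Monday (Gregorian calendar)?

1874

From one year to the next, a fixed date's weekday advances by 1, or by 2 when a Feb 29 lies between the two dates.
1876: July 13 is Thursday.
1875: Tuesday (−2)
1874: Monday (−1)
July 13 falls on a Monday in 1874.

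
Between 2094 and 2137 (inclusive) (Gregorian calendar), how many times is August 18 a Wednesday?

Track August 18's weekday year by year (advancing +1, or +2 across a Feb 29):
  2094: Wed ✓  2095: Thu (+1)  2096: Sat (+2)  2097: Sun (+1)  2098: Mon (+1)
  2099: Tue (+1)  2100: Wed (+1) ✓  2101: Thu (+1)  2102: Fri (+1)  2103: Sat (+1)
  2104: Mon (+2)  2105: Tue (+1)  2106: Wed (+1) ✓  2107: Thu (+1)  … (16 more years) …
  2124: Fri (+2)  2125: Sat (+1)  2126: Sun (+1)  2127: Mon (+1)  2128: Wed (+2) ✓
  2129: Thu (+1)  2130: Fri (+1)  2131: Sat (+1)  2132: Mon (+2)  2133: Tue (+1)
  2134: Wed (+1) ✓  2135: Thu (+1)  2136: Sat (+2)  2137: Sun (+1)
Wednesday years: 2094, 2100, 2106, 2117, 2123, 2128, 2134 — 7 in total.

7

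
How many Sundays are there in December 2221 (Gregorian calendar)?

5

December 2221 has 31 days and begins on Saturday.
The first Sunday is December 2.
Sundays fall on 2, 9, 16, 23, 30 — that's 5.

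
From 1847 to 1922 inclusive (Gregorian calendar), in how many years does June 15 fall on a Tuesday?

11

Track June 15's weekday year by year (advancing +1, or +2 across a Feb 29):
  1847: Tue ✓  1848: Thu (+2)  1849: Fri (+1)  1850: Sat (+1)  1851: Sun (+1)
  1852: Tue (+2) ✓  1853: Wed (+1)  1854: Thu (+1)  1855: Fri (+1)  1856: Sun (+2)
  1857: Mon (+1)  1858: Tue (+1) ✓  1859: Wed (+1)  1860: Fri (+2)  … (48 more years) …
  1909: Tue (+1) ✓  1910: Wed (+1)  1911: Thu (+1)  1912: Sat (+2)  1913: Sun (+1)
  1914: Mon (+1)  1915: Tue (+1) ✓  1916: Thu (+2)  1917: Fri (+1)  1918: Sat (+1)
  1919: Sun (+1)  1920: Tue (+2) ✓  1921: Wed (+1)  1922: Thu (+1)
Tuesday years: 1847, 1852, 1858, 1869, 1875, 1880, 1886, 1897, 1909, 1915, 1920 — 11 in total.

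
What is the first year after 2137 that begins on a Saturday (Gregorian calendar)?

Jan 1 advances by 2 weekdays after a leap year and by 1 after a common year.
2137: Jan 1 is Tuesday.
2138: Wednesday
2139: Thursday
2140: Friday (leap)
2141: Sunday
2142: Monday
2143: Tuesday
2144: Wednesday (leap)
2145: Friday
2146: Saturday
2146 begins on a Saturday

2146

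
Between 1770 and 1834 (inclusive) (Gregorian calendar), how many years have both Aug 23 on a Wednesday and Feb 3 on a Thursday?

Check each year's weekday for Aug 23 and Feb 3:
  1770: Thu/Sat  1771: Fri/Sun  1772: Sun/Mon  1773: Mon/Wed  1774: Tue/Thu  1775: Wed/Fri  1776: Fri/Sat  1777: Sat/Mon  1778: Sun/Tue  1779: Mon/Wed  1780: Wed/Thu ✓  1781: Thu/Sat  1782: Fri/Sun  1783: Sat/Mon  …(37 more)…  1821: Thu/Sat  1822: Fri/Sun  1823: Sat/Mon  1824: Mon/Tue  1825: Tue/Thu  1826: Wed/Fri  1827: Thu/Sat  1828: Sat/Sun  1829: Sun/Tue  1830: Mon/Wed  1831: Tue/Thu  1832: Thu/Fri  1833: Fri/Sun  1834: Sat/Mon
Both conditions hold in: 1780, 1820 — 2.

2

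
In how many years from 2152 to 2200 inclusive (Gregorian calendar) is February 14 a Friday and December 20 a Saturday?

6

Check each year's weekday for February 14 and December 20:
  2152: Mon/Wed  2153: Wed/Thu  2154: Thu/Fri  2155: Fri/Sat ✓  2156: Sat/Mon  2157: Mon/Tue  2158: Tue/Wed  2159: Wed/Thu  2160: Thu/Sat  2161: Sat/Sun  2162: Sun/Mon  2163: Mon/Tue  2164: Tue/Thu  2165: Thu/Fri  …(21 more)…  2187: Wed/Thu  2188: Thu/Sat  2189: Sat/Sun  2190: Sun/Mon  2191: Mon/Tue  2192: Tue/Thu  2193: Thu/Fri  2194: Fri/Sat ✓  2195: Sat/Sun  2196: Sun/Tue  2197: Tue/Wed  2198: Wed/Thu  2199: Thu/Fri  2200: Fri/Sat ✓
Both conditions hold in: 2155, 2166, 2177, 2183, 2194, 2200 — 6.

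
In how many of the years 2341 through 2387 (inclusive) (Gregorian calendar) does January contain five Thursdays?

22

January has 31 days; it has five Thursdays when Thursday falls among the first (month-length − 28) days — i.e. when January 1 is one of Thursday/Wednesday/Tuesday.
January 1 by year: 2341:Wed✓ 2342:Thu✓ 2343:Fri 2344:Sat 2345:Mon 2346:Tue✓ 2347:Wed✓ 2348:Thu✓ 2349:Sat 2350:Sun 2351:Mon 2352:Tue✓ 2353:Thu✓ 2354:Fri 2355:Sat …(17 more)… 2373:Mon 2374:Tue✓ 2375:Wed✓ 2376:Thu✓ 2377:Sat 2378:Sun 2379:Mon 2380:Tue✓ 2381:Thu✓ 2382:Fri 2383:Sat 2384:Sun 2385:Tue✓ 2386:Wed✓ 2387:Thu✓
Years with five Thursdays: 2341, 2342, 2346, 2347, 2348, 2352, 2353, 2357, 2358, 2359, 2363, 2364, 2369, 2370, 2374, 2375, 2376, 2380, 2381, 2385, 2386, 2387 → 22.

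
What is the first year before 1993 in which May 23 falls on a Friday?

1986

From one year to the next, a fixed date's weekday advances by 1, or by 2 when a Feb 29 lies between the two dates.
1993: May 23 is Sunday.
1992: Saturday (−1)
1991: Thursday (−2)
1990: Wednesday (−1)
1989: Tuesday (−1)
1988: Monday (−1)
1987: Saturday (−2)
1986: Friday (−1)
May 23 falls on a Friday in 1986.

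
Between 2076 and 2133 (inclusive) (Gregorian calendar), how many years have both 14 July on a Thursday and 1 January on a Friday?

Check each year's weekday for 14 July and 1 January:
  2076: Tue/Wed  2077: Wed/Fri  2078: Thu/Sat  2079: Fri/Sun  2080: Sun/Mon  2081: Mon/Wed  2082: Tue/Thu  2083: Wed/Fri  2084: Fri/Sat  2085: Sat/Mon  2086: Sun/Tue  2087: Mon/Wed  2088: Wed/Thu  2089: Thu/Sat  …(30 more)…  2120: Sun/Mon  2121: Mon/Wed  2122: Tue/Thu  2123: Wed/Fri  2124: Fri/Sat  2125: Sat/Mon  2126: Sun/Tue  2127: Mon/Wed  2128: Wed/Thu  2129: Thu/Sat  2130: Fri/Sun  2131: Sat/Mon  2132: Mon/Tue  2133: Tue/Thu
Both conditions hold in: 2112 — 1.

1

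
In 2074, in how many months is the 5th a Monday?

Check the 5th of each month of 2074: Jan 5: Fri, Feb 5: Mon, Mar 5: Mon, Apr 5: Thu, May 5: Sat, Jun 5: Tue, Jul 5: Thu, Aug 5: Sun, Sep 5: Wed, Oct 5: Fri, Nov 5: Mon, Dec 5: Wed.
Monday occurs in February, March, November — 3 months.

3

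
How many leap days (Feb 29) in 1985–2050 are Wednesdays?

Leap years in 1985–2050: 16 of them.
Feb 29 weekday advances by 5 (mod 7) from one leap year to the next four years later (or differs when a century non-leap intervenes).
Leap-day weekdays: 1988:Mon 1992:Sat 1996:Thu 2000:Tue 2004:Sun 2008:Fri 2012:Wed✓ 2016:Mon 2020:Sat 2024:Thu 2028:Tue 2032:Sun 2036:Fri 2040:Wed✓ 2044:Mon 2048:Sat
Wednesday: 2012, 2040 → 2.

2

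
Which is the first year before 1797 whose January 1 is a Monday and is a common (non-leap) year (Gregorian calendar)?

1787

Jan 1 advances by 2 weekdays after a leap year and by 1 after a common year.
1797: Jan 1 is Sunday.
1796: Friday (leap)
1795: Thursday
1794: Wednesday
1793: Tuesday
1792: Sunday (leap)
1791: Saturday
1790: Friday
1789: Thursday
1788: Tuesday (leap)
1787: Monday
1787 begins on a Monday and is a common year.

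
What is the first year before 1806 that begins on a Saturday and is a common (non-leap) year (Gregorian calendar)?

Jan 1 advances by 2 weekdays after a leap year and by 1 after a common year.
1806: Jan 1 is Wednesday.
1805: Tuesday
1804: Sunday (leap)
1803: Saturday
1803 begins on a Saturday and is a common year.

1803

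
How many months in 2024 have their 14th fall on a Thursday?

Check the 14th of each month of 2024: Jan 14: Sun, Feb 14: Wed, Mar 14: Thu, Apr 14: Sun, May 14: Tue, Jun 14: Fri, Jul 14: Sun, Aug 14: Wed, Sep 14: Sat, Oct 14: Mon, Nov 14: Thu, Dec 14: Sat.
Thursday occurs in March, November — 2 months.

2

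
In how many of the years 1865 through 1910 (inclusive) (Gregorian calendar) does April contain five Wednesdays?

12

April has 30 days; it has five Wednesdays when Wednesday falls among the first (month-length − 28) days — i.e. when April 1 is one of Wednesday/Tuesday.
April 1 by year: 1865:Sat 1866:Sun 1867:Mon 1868:Wed✓ 1869:Thu 1870:Fri 1871:Sat 1872:Mon 1873:Tue✓ 1874:Wed✓ 1875:Thu 1876:Sat 1877:Sun 1878:Mon 1879:Tue✓ …(16 more)… 1896:Wed✓ 1897:Thu 1898:Fri 1899:Sat 1900:Sun 1901:Mon 1902:Tue✓ 1903:Wed✓ 1904:Fri 1905:Sat 1906:Sun 1907:Mon 1908:Wed✓ 1909:Thu 1910:Fri
Years with five Wednesdays: 1868, 1873, 1874, 1879, 1884, 1885, 1890, 1891, 1896, 1902, 1903, 1908 → 12.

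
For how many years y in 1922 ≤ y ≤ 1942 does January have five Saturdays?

January has 31 days; it has five Saturdays when Saturday falls among the first (month-length − 28) days — i.e. when January 1 is one of Saturday/Friday/Thursday.
January 1 by year: 1922:Sun 1923:Mon 1924:Tue 1925:Thu✓ 1926:Fri✓ 1927:Sat✓ 1928:Sun 1929:Tue 1930:Wed 1931:Thu✓ 1932:Fri✓ 1933:Sun 1934:Mon 1935:Tue 1936:Wed 1937:Fri✓ 1938:Sat✓ 1939:Sun 1940:Mon 1941:Wed 1942:Thu✓
Years with five Saturdays: 1925, 1926, 1927, 1931, 1932, 1937, 1938, 1942 → 8.

8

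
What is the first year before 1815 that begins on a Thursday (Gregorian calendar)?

Jan 1 advances by 2 weekdays after a leap year and by 1 after a common year.
1815: Jan 1 is Sunday.
1814: Saturday
1813: Friday
1812: Wednesday (leap)
1811: Tuesday
1810: Monday
1809: Sunday
1808: Friday (leap)
1807: Thursday
1807 begins on a Thursday

1807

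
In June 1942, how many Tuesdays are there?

June 1942 has 30 days and begins on Monday.
The first Tuesday is June 2.
Tuesdays fall on 2, 9, 16, 23, 30 — that's 5.

5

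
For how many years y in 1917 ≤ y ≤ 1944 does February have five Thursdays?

February has 28 days (29 in leap years); it has five Thursdays when Thursday falls among the first (month-length − 28) days — i.e. when February 1 is Thursday in a leap year (never in a common year).
February 1 by year: 1917:Thu 1918:Fri 1919:Sat 1920:Sun 1921:Tue 1922:Wed 1923:Thu 1924:Fri 1925:Sun 1926:Mon 1927:Tue 1928:Wed 1929:Fri 1930:Sat 1931:Sun 1932:Mon 1933:Wed 1934:Thu 1935:Fri 1936:Sat 1937:Mon 1938:Tue 1939:Wed 1940:Thu✓ 1941:Sat 1942:Sun 1943:Mon 1944:Tue
Years with five Thursdays: 1940 → 1.

1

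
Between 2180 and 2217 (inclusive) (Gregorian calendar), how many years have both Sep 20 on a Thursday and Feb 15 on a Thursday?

Check each year's weekday for Sep 20 and Feb 15:
  2180: Wed/Tue  2181: Thu/Thu ✓  2182: Fri/Fri  2183: Sat/Sat  2184: Mon/Sun  2185: Tue/Tue  2186: Wed/Wed  2187: Thu/Thu ✓  2188: Sat/Fri  2189: Sun/Sun  2190: Mon/Mon  2191: Tue/Tue  2192: Thu/Wed  2193: Fri/Fri  …(10 more)…  2204: Thu/Wed  2205: Fri/Fri  2206: Sat/Sat  2207: Sun/Sun  2208: Tue/Mon  2209: Wed/Wed  2210: Thu/Thu ✓  2211: Fri/Fri  2212: Sun/Sat  2213: Mon/Mon  2214: Tue/Tue  2215: Wed/Wed  2216: Fri/Thu  2217: Sat/Sat
Both conditions hold in: 2181, 2187, 2198, 2210 — 4.

4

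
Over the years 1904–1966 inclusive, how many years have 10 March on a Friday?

Track 10 March's weekday year by year (advancing +1, or +2 across a Feb 29):
  1904: Thu  1905: Fri (+1) ✓  1906: Sat (+1)  1907: Sun (+1)  1908: Tue (+2)
  1909: Wed (+1)  1910: Thu (+1)  1911: Fri (+1) ✓  1912: Sun (+2)  1913: Mon (+1)
  1914: Tue (+1)  1915: Wed (+1)  1916: Fri (+2) ✓  1917: Sat (+1)  … (35 more years) …
  1953: Tue (+1)  1954: Wed (+1)  1955: Thu (+1)  1956: Sat (+2)  1957: Sun (+1)
  1958: Mon (+1)  1959: Tue (+1)  1960: Thu (+2)  1961: Fri (+1) ✓  1962: Sat (+1)
  1963: Sun (+1)  1964: Tue (+2)  1965: Wed (+1)  1966: Thu (+1)
Friday years: 1905, 1911, 1916, 1922, 1933, 1939, 1944, 1950, 1961 — 9 in total.

9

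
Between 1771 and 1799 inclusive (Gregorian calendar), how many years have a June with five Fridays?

8

June has 30 days; it has five Fridays when Friday falls among the first (month-length − 28) days — i.e. when June 1 is one of Friday/Thursday.
June 1 by year: 1771:Sat 1772:Mon 1773:Tue 1774:Wed 1775:Thu✓ 1776:Sat 1777:Sun 1778:Mon 1779:Tue 1780:Thu✓ 1781:Fri✓ 1782:Sat 1783:Sun 1784:Tue 1785:Wed 1786:Thu✓ 1787:Fri✓ 1788:Sun 1789:Mon 1790:Tue 1791:Wed 1792:Fri✓ 1793:Sat 1794:Sun 1795:Mon 1796:Wed 1797:Thu✓ 1798:Fri✓ 1799:Sat
Years with five Fridays: 1775, 1780, 1781, 1786, 1787, 1792, 1797, 1798 → 8.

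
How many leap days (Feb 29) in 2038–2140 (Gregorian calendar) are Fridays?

Leap years in 2038–2140: 25 of them.
Feb 29 weekday advances by 5 (mod 7) from one leap year to the next four years later (or differs when a century non-leap intervenes).
Leap-day weekdays: 2040:Wed 2044:Mon 2048:Sat 2052:Thu 2056:Tue 2060:Sun 2064:Fri✓ 2068:Wed 2072:Mon 2076:Sat 2080:Thu 2084:Tue 2088:Sun 2092:Fri✓ 2096:Wed 2104:Fri✓ 2108:Wed 2112:Mon 2116:Sat 2120:Thu 2124:Tue 2128:Sun 2132:Fri✓ 2136:Wed 2140:Mon
Friday: 2064, 2092, 2104, 2132 → 4.

4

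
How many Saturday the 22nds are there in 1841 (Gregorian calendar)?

Check the 22nd of each month of 1841: Jan 22: Fri, Feb 22: Mon, Mar 22: Mon, Apr 22: Thu, May 22: Sat, Jun 22: Tue, Jul 22: Thu, Aug 22: Sun, Sep 22: Wed, Oct 22: Fri, Nov 22: Mon, Dec 22: Wed.
Saturday occurs in May — 1 month.

1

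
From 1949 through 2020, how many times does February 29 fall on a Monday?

Leap years in 1949–2020: 18 of them.
Feb 29 weekday advances by 5 (mod 7) from one leap year to the next four years later (or differs when a century non-leap intervenes).
Leap-day weekdays: 1952:Fri 1956:Wed 1960:Mon✓ 1964:Sat 1968:Thu 1972:Tue 1976:Sun 1980:Fri 1984:Wed 1988:Mon✓ 1992:Sat 1996:Thu 2000:Tue 2004:Sun 2008:Fri 2012:Wed 2016:Mon✓ 2020:Sat
Monday: 1960, 1988, 2016 → 3.

3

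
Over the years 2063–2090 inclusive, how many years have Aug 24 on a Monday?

4

Track Aug 24's weekday year by year (advancing +1, or +2 across a Feb 29):
  2063: Fri  2064: Sun (+2)  2065: Mon (+1) ✓  2066: Tue (+1)  2067: Wed (+1)
  2068: Fri (+2)  2069: Sat (+1)  2070: Sun (+1)  2071: Mon (+1) ✓  2072: Wed (+2)
  2073: Thu (+1)  2074: Fri (+1)  2075: Sat (+1)  2076: Mon (+2) ✓  2077: Tue (+1)
  2078: Wed (+1)  2079: Thu (+1)  2080: Sat (+2)  2081: Sun (+1)  2082: Mon (+1) ✓
  2083: Tue (+1)  2084: Thu (+2)  2085: Fri (+1)  2086: Sat (+1)  2087: Sun (+1)
  2088: Tue (+2)  2089: Wed (+1)  2090: Thu (+1)
Monday years: 2065, 2071, 2076, 2082 — 4 in total.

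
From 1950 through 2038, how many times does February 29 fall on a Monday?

Leap years in 1950–2038: 22 of them.
Feb 29 weekday advances by 5 (mod 7) from one leap year to the next four years later (or differs when a century non-leap intervenes).
Leap-day weekdays: 1952:Fri 1956:Wed 1960:Mon✓ 1964:Sat 1968:Thu 1972:Tue 1976:Sun 1980:Fri 1984:Wed 1988:Mon✓ 1992:Sat 1996:Thu 2000:Tue 2004:Sun 2008:Fri 2012:Wed 2016:Mon✓ 2020:Sat 2024:Thu 2028:Tue 2032:Sun 2036:Fri
Monday: 1960, 1988, 2016 → 3.

3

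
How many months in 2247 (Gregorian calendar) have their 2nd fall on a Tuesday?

3

Check the 2nd of each month of 2247: Jan 2: Sat, Feb 2: Tue, Mar 2: Tue, Apr 2: Fri, May 2: Sun, Jun 2: Wed, Jul 2: Fri, Aug 2: Mon, Sep 2: Thu, Oct 2: Sat, Nov 2: Tue, Dec 2: Thu.
Tuesday occurs in February, March, November — 3 months.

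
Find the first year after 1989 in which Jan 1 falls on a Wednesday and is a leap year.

Jan 1 advances by 2 weekdays after a leap year and by 1 after a common year.
1989: Jan 1 is Sunday.
1990: Monday
1991: Tuesday
1992: Wednesday (leap)
1992 begins on a Wednesday and is a leap year.

1992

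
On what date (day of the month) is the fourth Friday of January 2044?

January 1, 2044 is a Friday, so the first Friday is the 1st.
The fourth Friday is 1 + 21 = 22.

22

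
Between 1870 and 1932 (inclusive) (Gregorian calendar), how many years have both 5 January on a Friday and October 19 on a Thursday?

0

Check each year's weekday for 5 January and October 19:
  1870: Wed/Wed  1871: Thu/Thu  1872: Fri/Sat  1873: Sun/Sun  1874: Mon/Mon  1875: Tue/Tue  1876: Wed/Thu  1877: Fri/Fri  1878: Sat/Sat  1879: Sun/Sun  1880: Mon/Tue  1881: Wed/Wed  1882: Thu/Thu  1883: Fri/Fri  …(35 more)…  1919: Sun/Sun  1920: Mon/Tue  1921: Wed/Wed  1922: Thu/Thu  1923: Fri/Fri  1924: Sat/Sun  1925: Mon/Mon  1926: Tue/Tue  1927: Wed/Wed  1928: Thu/Fri  1929: Sat/Sat  1930: Sun/Sun  1931: Mon/Mon  1932: Tue/Wed
Both conditions hold in: no year — 0.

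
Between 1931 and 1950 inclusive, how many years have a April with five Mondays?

April has 30 days; it has five Mondays when Monday falls among the first (month-length − 28) days — i.e. when April 1 is one of Monday/Sunday.
April 1 by year: 1931:Wed 1932:Fri 1933:Sat 1934:Sun✓ 1935:Mon✓ 1936:Wed 1937:Thu 1938:Fri 1939:Sat 1940:Mon✓ 1941:Tue 1942:Wed 1943:Thu 1944:Sat 1945:Sun✓ 1946:Mon✓ 1947:Tue 1948:Thu 1949:Fri 1950:Sat
Years with five Mondays: 1934, 1935, 1940, 1945, 1946 → 5.

5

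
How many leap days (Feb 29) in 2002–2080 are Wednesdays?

3

Leap years in 2002–2080: 20 of them.
Feb 29 weekday advances by 5 (mod 7) from one leap year to the next four years later (or differs when a century non-leap intervenes).
Leap-day weekdays: 2004:Sun 2008:Fri 2012:Wed✓ 2016:Mon 2020:Sat 2024:Thu 2028:Tue 2032:Sun 2036:Fri 2040:Wed✓ 2044:Mon 2048:Sat 2052:Thu 2056:Tue 2060:Sun 2064:Fri 2068:Wed✓ 2072:Mon 2076:Sat 2080:Thu
Wednesday: 2012, 2040, 2068 → 3.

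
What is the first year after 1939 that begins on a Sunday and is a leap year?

Jan 1 advances by 2 weekdays after a leap year and by 1 after a common year.
1939: Jan 1 is Sunday.
1940: Monday (leap)
1941: Wednesday
1942: Thursday
1943: Friday
1944: Saturday (leap)
1945: Monday
1946: Tuesday
1947: Wednesday
1948: Thursday (leap)
1949: Saturday
1950: Sunday
1951: Monday
1952: Tuesday (leap)
1953: Thursday
1954: Friday
1955: Saturday
1956: Sunday (leap)
1956 begins on a Sunday and is a leap year.

1956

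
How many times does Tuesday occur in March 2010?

5

March 2010 has 31 days and begins on Monday.
The first Tuesday is March 2.
Tuesdays fall on 2, 9, 16, 23, 30 — that's 5.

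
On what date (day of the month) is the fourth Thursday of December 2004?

December 1, 2004 is a Wednesday, so the first Thursday is the 2nd.
The fourth Thursday is 2 + 21 = 23.

23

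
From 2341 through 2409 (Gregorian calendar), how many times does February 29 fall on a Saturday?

Leap years in 2341–2409: 17 of them.
Feb 29 weekday advances by 5 (mod 7) from one leap year to the next four years later (or differs when a century non-leap intervenes).
Leap-day weekdays: 2344:Tue 2348:Sun 2352:Fri 2356:Wed 2360:Mon 2364:Sat✓ 2368:Thu 2372:Tue 2376:Sun 2380:Fri 2384:Wed 2388:Mon 2392:Sat✓ 2396:Thu 2400:Tue 2404:Sun 2408:Fri
Saturday: 2364, 2392 → 2.

2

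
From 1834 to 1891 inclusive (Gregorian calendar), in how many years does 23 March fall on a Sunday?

Track 23 March's weekday year by year (advancing +1, or +2 across a Feb 29):
  1834: Sun ✓  1835: Mon (+1)  1836: Wed (+2)  1837: Thu (+1)  1838: Fri (+1)
  1839: Sat (+1)  1840: Mon (+2)  1841: Tue (+1)  1842: Wed (+1)  1843: Thu (+1)
  1844: Sat (+2)  1845: Sun (+1) ✓  1846: Mon (+1)  1847: Tue (+1)  … (30 more years) …
  1878: Sat (+1)  1879: Sun (+1) ✓  1880: Tue (+2)  1881: Wed (+1)  1882: Thu (+1)
  1883: Fri (+1)  1884: Sun (+2) ✓  1885: Mon (+1)  1886: Tue (+1)  1887: Wed (+1)
  1888: Fri (+2)  1889: Sat (+1)  1890: Sun (+1) ✓  1891: Mon (+1)
Sunday years: 1834, 1845, 1851, 1856, 1862, 1873, 1879, 1884, 1890 — 9 in total.

9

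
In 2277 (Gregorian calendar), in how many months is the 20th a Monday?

Check the 20th of each month of 2277: Jan 20: Sat, Feb 20: Tue, Mar 20: Tue, Apr 20: Fri, May 20: Sun, Jun 20: Wed, Jul 20: Fri, Aug 20: Mon, Sep 20: Thu, Oct 20: Sat, Nov 20: Tue, Dec 20: Thu.
Monday occurs in August — 1 month.

1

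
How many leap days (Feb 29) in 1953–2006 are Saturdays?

2

Leap years in 1953–2006: 13 of them.
Feb 29 weekday advances by 5 (mod 7) from one leap year to the next four years later (or differs when a century non-leap intervenes).
Leap-day weekdays: 1956:Wed 1960:Mon 1964:Sat✓ 1968:Thu 1972:Tue 1976:Sun 1980:Fri 1984:Wed 1988:Mon 1992:Sat✓ 1996:Thu 2000:Tue 2004:Sun
Saturday: 1964, 1992 → 2.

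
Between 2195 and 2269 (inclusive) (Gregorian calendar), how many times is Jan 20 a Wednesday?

12

Track Jan 20's weekday year by year (advancing +1, or +2 across a Feb 29):
  2195: Tue  2196: Wed (+1) ✓  2197: Fri (+2)  2198: Sat (+1)  2199: Sun (+1)
  2200: Mon (+1)  2201: Tue (+1)  2202: Wed (+1) ✓  2203: Thu (+1)  2204: Fri (+1)
  2205: Sun (+2)  2206: Mon (+1)  2207: Tue (+1)  2208: Wed (+1) ✓  … (47 more years) …
  2256: Sun (+1)  2257: Tue (+2)  2258: Wed (+1) ✓  2259: Thu (+1)  2260: Fri (+1)
  2261: Sun (+2)  2262: Mon (+1)  2263: Tue (+1)  2264: Wed (+1) ✓  2265: Fri (+2)
  2266: Sat (+1)  2267: Sun (+1)  2268: Mon (+1)  2269: Wed (+2) ✓
Wednesday years: 2196, 2202, 2208, 2213, 2219, 2230, 2236, 2241, 2247, 2258, 2264, 2269 — 12 in total.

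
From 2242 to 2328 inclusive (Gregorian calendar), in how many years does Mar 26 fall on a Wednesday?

Track Mar 26's weekday year by year (advancing +1, or +2 across a Feb 29):
  2242: Sat  2243: Sun (+1)  2244: Tue (+2)  2245: Wed (+1) ✓  2246: Thu (+1)
  2247: Fri (+1)  2248: Sun (+2)  2249: Mon (+1)  2250: Tue (+1)  2251: Wed (+1) ✓
  2252: Fri (+2)  2253: Sat (+1)  2254: Sun (+1)  2255: Mon (+1)  … (59 more years) …
  2315: Fri (+1)  2316: Sun (+2)  2317: Mon (+1)  2318: Tue (+1)  2319: Wed (+1) ✓
  2320: Fri (+2)  2321: Sat (+1)  2322: Sun (+1)  2323: Mon (+1)  2324: Wed (+2) ✓
  2325: Thu (+1)  2326: Fri (+1)  2327: Sat (+1)  2328: Mon (+2)
Wednesday years: 2245, 2251, 2256, 2262, 2273, 2279, 2284, 2290, 2302, 2313, 2319, 2324 — 12 in total.

12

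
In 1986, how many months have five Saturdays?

4

A month of length L has five Saturdays iff its first Saturday is on day ≤ L−28 (so day 1–3 in a 31-day month, 1–2 in a 30-day month, day 1 in a leap February).
Checking each month of 1986: Jan starts Wed (31d); Feb starts Sat (28d); Mar starts Sat (31d) ✓; Apr starts Tue (30d); May starts Thu (31d) ✓; Jun starts Sun (30d); Jul starts Tue (31d); Aug starts Fri (31d) ✓; Sep starts Mon (30d); Oct starts Wed (31d); Nov starts Sat (30d) ✓; Dec starts Mon (31d).
Five-Saturday months: March, May, August, November → 4.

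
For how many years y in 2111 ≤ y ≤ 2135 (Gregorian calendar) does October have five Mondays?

11

October has 31 days; it has five Mondays when Monday falls among the first (month-length − 28) days — i.e. when October 1 is one of Monday/Sunday/Saturday.
October 1 by year: 2111:Thu 2112:Sat✓ 2113:Sun✓ 2114:Mon✓ 2115:Tue 2116:Thu 2117:Fri 2118:Sat✓ 2119:Sun✓ 2120:Tue 2121:Wed 2122:Thu 2123:Fri 2124:Sun✓ 2125:Mon✓ 2126:Tue 2127:Wed 2128:Fri 2129:Sat✓ 2130:Sun✓ 2131:Mon✓ 2132:Wed 2133:Thu 2134:Fri 2135:Sat✓
Years with five Mondays: 2112, 2113, 2114, 2118, 2119, 2124, 2125, 2129, 2130, 2131, 2135 → 11.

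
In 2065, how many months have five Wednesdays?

4

A month of length L has five Wednesdays iff its first Wednesday is on day ≤ L−28 (so day 1–3 in a 31-day month, 1–2 in a 30-day month, day 1 in a leap February).
Checking each month of 2065: Jan starts Thu (31d); Feb starts Sun (28d); Mar starts Sun (31d); Apr starts Wed (30d) ✓; May starts Fri (31d); Jun starts Mon (30d); Jul starts Wed (31d) ✓; Aug starts Sat (31d); Sep starts Tue (30d) ✓; Oct starts Thu (31d); Nov starts Sun (30d); Dec starts Tue (31d) ✓.
Five-Wednesday months: April, July, September, December → 4.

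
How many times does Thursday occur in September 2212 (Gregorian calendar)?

4

September 2212 has 30 days and begins on Tuesday.
The first Thursday is September 3.
Thursdays fall on 3, 10, 17, 24 — that's 4.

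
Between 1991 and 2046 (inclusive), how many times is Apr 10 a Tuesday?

Track Apr 10's weekday year by year (advancing +1, or +2 across a Feb 29):
  1991: Wed  1992: Fri (+2)  1993: Sat (+1)  1994: Sun (+1)  1995: Mon (+1)
  1996: Wed (+2)  1997: Thu (+1)  1998: Fri (+1)  1999: Sat (+1)  2000: Mon (+2)
  2001: Tue (+1) ✓  2002: Wed (+1)  2003: Thu (+1)  2004: Sat (+2)  … (28 more years) …
  2033: Sun (+1)  2034: Mon (+1)  2035: Tue (+1) ✓  2036: Thu (+2)  2037: Fri (+1)
  2038: Sat (+1)  2039: Sun (+1)  2040: Tue (+2) ✓  2041: Wed (+1)  2042: Thu (+1)
  2043: Fri (+1)  2044: Sun (+2)  2045: Mon (+1)  2046: Tue (+1) ✓
Tuesday years: 2001, 2007, 2012, 2018, 2029, 2035, 2040, 2046 — 8 in total.

8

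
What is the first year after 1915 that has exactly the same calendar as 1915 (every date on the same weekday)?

Two years share a calendar iff Jan 1 falls on the same weekday and both are leap or both are common. 1915: Jan 1 is Friday, common year.
1916: Jan 1 Saturday, leap
1917: Jan 1 Monday, common
1918: Jan 1 Tuesday, common
1919: Jan 1 Wednesday, common
1920: Jan 1 Thursday, leap
1921: Jan 1 Saturday, common
1922: Jan 1 Sunday, common
1923: Jan 1 Monday, common
1924: Jan 1 Tuesday, leap
1925: Jan 1 Thursday, common
1926: Jan 1 Friday, common
1926 matches on both conditions.

1926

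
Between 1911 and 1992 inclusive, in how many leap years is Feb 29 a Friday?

3

Leap years in 1911–1992: 21 of them.
Feb 29 weekday advances by 5 (mod 7) from one leap year to the next four years later (or differs when a century non-leap intervenes).
Leap-day weekdays: 1912:Thu 1916:Tue 1920:Sun 1924:Fri✓ 1928:Wed 1932:Mon 1936:Sat 1940:Thu 1944:Tue 1948:Sun 1952:Fri✓ 1956:Wed 1960:Mon 1964:Sat 1968:Thu 1972:Tue 1976:Sun 1980:Fri✓ 1984:Wed 1988:Mon 1992:Sat
Friday: 1924, 1952, 1980 → 3.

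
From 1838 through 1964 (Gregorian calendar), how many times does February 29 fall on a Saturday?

6

Leap years in 1838–1964: 31 of them.
Feb 29 weekday advances by 5 (mod 7) from one leap year to the next four years later (or differs when a century non-leap intervenes).
Leap-day weekdays: 1840:Sat✓ 1844:Thu 1848:Tue 1852:Sun 1856:Fri 1860:Wed 1864:Mon 1868:Sat✓ 1872:Thu 1876:Tue 1880:Sun 1884:Fri 1888:Wed …(5 more)… 1916:Tue 1920:Sun 1924:Fri 1928:Wed 1932:Mon 1936:Sat✓ 1940:Thu 1944:Tue 1948:Sun 1952:Fri 1956:Wed 1960:Mon 1964:Sat✓
Saturday: 1840, 1868, 1896, 1908, 1936, 1964 → 6.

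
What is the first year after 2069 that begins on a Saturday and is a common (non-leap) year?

Jan 1 advances by 2 weekdays after a leap year and by 1 after a common year.
2069: Jan 1 is Tuesday.
2070: Wednesday
2071: Thursday
2072: Friday (leap)
2073: Sunday
2074: Monday
2075: Tuesday
2076: Wednesday (leap)
2077: Friday
2078: Saturday
2078 begins on a Saturday and is a common year.

2078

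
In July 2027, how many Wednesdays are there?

4

July 2027 has 31 days and begins on Thursday.
The first Wednesday is July 7.
Wednesdays fall on 7, 14, 21, 28 — that's 4.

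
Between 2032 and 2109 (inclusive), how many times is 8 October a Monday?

Track 8 October's weekday year by year (advancing +1, or +2 across a Feb 29):
  2032: Fri  2033: Sat (+1)  2034: Sun (+1)  2035: Mon (+1) ✓  2036: Wed (+2)
  2037: Thu (+1)  2038: Fri (+1)  2039: Sat (+1)  2040: Mon (+2) ✓  2041: Tue (+1)
  2042: Wed (+1)  2043: Thu (+1)  2044: Sat (+2)  2045: Sun (+1)  … (50 more years) …
  2096: Mon (+2) ✓  2097: Tue (+1)  2098: Wed (+1)  2099: Thu (+1)  2100: Fri (+1)
  2101: Sat (+1)  2102: Sun (+1)  2103: Mon (+1) ✓  2104: Wed (+2)  2105: Thu (+1)
  2106: Fri (+1)  2107: Sat (+1)  2108: Mon (+2) ✓  2109: Tue (+1)
Monday years: 2035, 2040, 2046, 2057, 2063, 2068, 2074, 2085, 2091, 2096, 2103, 2108 — 12 in total.

12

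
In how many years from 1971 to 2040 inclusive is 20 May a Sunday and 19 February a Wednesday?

0

Check each year's weekday for 20 May and 19 February:
  1971: Thu/Fri  1972: Sat/Sat  1973: Sun/Mon  1974: Mon/Tue  1975: Tue/Wed  1976: Thu/Thu  1977: Fri/Sat  1978: Sat/Sun  1979: Sun/Mon  1980: Tue/Tue  1981: Wed/Thu  1982: Thu/Fri  1983: Fri/Sat  1984: Sun/Sun  …(42 more)…  2027: Thu/Fri  2028: Sat/Sat  2029: Sun/Mon  2030: Mon/Tue  2031: Tue/Wed  2032: Thu/Thu  2033: Fri/Sat  2034: Sat/Sun  2035: Sun/Mon  2036: Tue/Tue  2037: Wed/Thu  2038: Thu/Fri  2039: Fri/Sat  2040: Sun/Sun
Both conditions hold in: no year — 0.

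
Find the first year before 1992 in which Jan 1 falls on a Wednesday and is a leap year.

Jan 1 advances by 2 weekdays after a leap year and by 1 after a common year.
1992: Jan 1 is Wednesday (leap).
1991: Tuesday
1990: Monday
1989: Sunday
1988: Friday (leap)
1987: Thursday
1986: Wednesday
1985: Tuesday
1984: Sunday (leap)
1983: Saturday
1982: Friday
1981: Thursday
1980: Tuesday (leap)
1979: Monday
1978: Sunday
1977: Saturday
1976: Thursday (leap)
1975: Wednesday
1974: Tuesday
1973: Monday
1972: Saturday (leap)
1971: Friday
1970: Thursday
1969: Wednesday
1968: Monday (leap)
1967: Sunday
1966: Saturday
1965: Friday
1964: Wednesday (leap)
1964 begins on a Wednesday and is a leap year.

1964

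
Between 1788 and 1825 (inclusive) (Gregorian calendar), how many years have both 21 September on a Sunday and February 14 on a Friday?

5

Check each year's weekday for 21 September and February 14:
  1788: Sun/Thu  1789: Mon/Sat  1790: Tue/Sun  1791: Wed/Mon  1792: Fri/Tue  1793: Sat/Thu  1794: Sun/Fri ✓  1795: Mon/Sat  1796: Wed/Sun  1797: Thu/Tue  1798: Fri/Wed  1799: Sat/Thu  1800: Sun/Fri ✓  1801: Mon/Sat  …(10 more)…  1812: Mon/Fri  1813: Tue/Sun  1814: Wed/Mon  1815: Thu/Tue  1816: Sat/Wed  1817: Sun/Fri ✓  1818: Mon/Sat  1819: Tue/Sun  1820: Thu/Mon  1821: Fri/Wed  1822: Sat/Thu  1823: Sun/Fri ✓  1824: Tue/Sat  1825: Wed/Mon
Both conditions hold in: 1794, 1800, 1806, 1817, 1823 — 5.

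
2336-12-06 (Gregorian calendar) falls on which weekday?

Sunday

January 1, 2336 is a Wednesday.
December 6 is day 341 of the year, i.e. 340 days after Jan 1.
340 mod 7 = 4, so advance 4 weekdays from Wednesday: Sunday.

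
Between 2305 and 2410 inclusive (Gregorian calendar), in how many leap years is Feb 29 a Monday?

Leap years in 2305–2410: 26 of them.
Feb 29 weekday advances by 5 (mod 7) from one leap year to the next four years later (or differs when a century non-leap intervenes).
Leap-day weekdays: 2308:Sat 2312:Thu 2316:Tue 2320:Sun 2324:Fri 2328:Wed 2332:Mon✓ 2336:Sat 2340:Thu 2344:Tue 2348:Sun 2352:Fri 2356:Wed 2360:Mon✓ 2364:Sat 2368:Thu 2372:Tue 2376:Sun 2380:Fri 2384:Wed 2388:Mon✓ 2392:Sat 2396:Thu 2400:Tue 2404:Sun 2408:Fri
Monday: 2332, 2360, 2388 → 3.

3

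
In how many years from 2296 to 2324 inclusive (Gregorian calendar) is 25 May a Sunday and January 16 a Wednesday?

1

Check each year's weekday for 25 May and January 16:
  2296: Mon/Thu  2297: Tue/Sat  2298: Wed/Sun  2299: Thu/Mon  2300: Fri/Tue  2301: Sat/Wed  2302: Sun/Thu  2303: Mon/Fri  2304: Wed/Sat  2305: Thu/Mon  2306: Fri/Tue  2307: Sat/Wed  2308: Mon/Thu  2309: Tue/Sat  2310: Wed/Sun  2311: Thu/Mon  2312: Sat/Tue  2313: Sun/Thu  2314: Mon/Fri  2315: Tue/Sat  2316: Thu/Sun  2317: Fri/Tue  2318: Sat/Wed  2319: Sun/Thu  2320: Tue/Fri  2321: Wed/Sun  2322: Thu/Mon  2323: Fri/Tue  2324: Sun/Wed ✓
Both conditions hold in: 2324 — 1.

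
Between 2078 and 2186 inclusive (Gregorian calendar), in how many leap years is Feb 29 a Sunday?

Leap years in 2078–2186: 26 of them.
Feb 29 weekday advances by 5 (mod 7) from one leap year to the next four years later (or differs when a century non-leap intervenes).
Leap-day weekdays: 2080:Thu 2084:Tue 2088:Sun✓ 2092:Fri 2096:Wed 2104:Fri 2108:Wed 2112:Mon 2116:Sat 2120:Thu 2124:Tue 2128:Sun✓ 2132:Fri 2136:Wed 2140:Mon 2144:Sat 2148:Thu 2152:Tue 2156:Sun✓ 2160:Fri 2164:Wed 2168:Mon 2172:Sat 2176:Thu 2180:Tue 2184:Sun✓
Sunday: 2088, 2128, 2156, 2184 → 4.

4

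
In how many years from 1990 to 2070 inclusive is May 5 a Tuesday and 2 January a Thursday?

Check each year's weekday for May 5 and 2 January:
  1990: Sat/Tue  1991: Sun/Wed  1992: Tue/Thu ✓  1993: Wed/Sat  1994: Thu/Sun  1995: Fri/Mon  1996: Sun/Tue  1997: Mon/Thu  1998: Tue/Fri  1999: Wed/Sat  2000: Fri/Sun  2001: Sat/Tue  2002: Sun/Wed  2003: Mon/Thu  …(53 more)…  2057: Sat/Tue  2058: Sun/Wed  2059: Mon/Thu  2060: Wed/Fri  2061: Thu/Sun  2062: Fri/Mon  2063: Sat/Tue  2064: Mon/Wed  2065: Tue/Fri  2066: Wed/Sat  2067: Thu/Sun  2068: Sat/Mon  2069: Sun/Wed  2070: Mon/Thu
Both conditions hold in: 1992, 2020, 2048 — 3.

3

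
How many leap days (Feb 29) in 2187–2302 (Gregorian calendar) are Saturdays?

4

Leap years in 2187–2302: 27 of them.
Feb 29 weekday advances by 5 (mod 7) from one leap year to the next four years later (or differs when a century non-leap intervenes).
Leap-day weekdays: 2188:Fri 2192:Wed 2196:Mon 2204:Wed 2208:Mon 2212:Sat✓ 2216:Thu 2220:Tue 2224:Sun 2228:Fri 2232:Wed 2236:Mon 2240:Sat✓ 2244:Thu 2248:Tue 2252:Sun 2256:Fri 2260:Wed 2264:Mon 2268:Sat✓ 2272:Thu 2276:Tue 2280:Sun 2284:Fri 2288:Wed 2292:Mon 2296:Sat✓
Saturday: 2212, 2240, 2268, 2296 → 4.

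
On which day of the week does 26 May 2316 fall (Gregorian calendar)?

Friday

January 1, 2316 is a Saturday.
May 26 is day 147 of the year, i.e. 146 days after Jan 1.
146 mod 7 = 6, so advance 6 weekdays from Saturday: Friday.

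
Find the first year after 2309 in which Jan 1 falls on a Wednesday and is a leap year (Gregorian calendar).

Jan 1 advances by 2 weekdays after a leap year and by 1 after a common year.
2309: Jan 1 is Friday.
2310: Saturday
2311: Sunday
2312: Monday (leap)
2313: Wednesday
2314: Thursday
2315: Friday
2316: Saturday (leap)
2317: Monday
2318: Tuesday
2319: Wednesday
2320: Thursday (leap)
2321: Saturday
2322: Sunday
2323: Monday
2324: Tuesday (leap)
2325: Thursday
2326: Friday
2327: Saturday
2328: Sunday (leap)
2329: Tuesday
2330: Wednesday
2331: Thursday
2332: Friday (leap)
2333: Sunday
2334: Monday
2335: Tuesday
2336: Wednesday (leap)
2336 begins on a Wednesday and is a leap year.

2336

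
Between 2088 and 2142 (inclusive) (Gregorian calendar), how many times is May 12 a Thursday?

Track May 12's weekday year by year (advancing +1, or +2 across a Feb 29):
  2088: Wed  2089: Thu (+1) ✓  2090: Fri (+1)  2091: Sat (+1)  2092: Mon (+2)
  2093: Tue (+1)  2094: Wed (+1)  2095: Thu (+1) ✓  2096: Sat (+2)  2097: Sun (+1)
  2098: Mon (+1)  2099: Tue (+1)  2100: Wed (+1)  2101: Thu (+1) ✓  … (27 more years) …
  2129: Thu (+1) ✓  2130: Fri (+1)  2131: Sat (+1)  2132: Mon (+2)  2133: Tue (+1)
  2134: Wed (+1)  2135: Thu (+1) ✓  2136: Sat (+2)  2137: Sun (+1)  2138: Mon (+1)
  2139: Tue (+1)  2140: Thu (+2) ✓  2141: Fri (+1)  2142: Sat (+1)
Thursday years: 2089, 2095, 2101, 2107, 2112, 2118, 2129, 2135, 2140 — 9 in total.

9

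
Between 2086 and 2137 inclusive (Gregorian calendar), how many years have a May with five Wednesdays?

May has 31 days; it has five Wednesdays when Wednesday falls among the first (month-length − 28) days — i.e. when May 1 is one of Wednesday/Tuesday/Monday.
May 1 by year: 2086:Wed✓ 2087:Thu 2088:Sat 2089:Sun 2090:Mon✓ 2091:Tue✓ 2092:Thu 2093:Fri 2094:Sat 2095:Sun 2096:Tue✓ 2097:Wed✓ 2098:Thu 2099:Fri 2100:Sat …(22 more)… 2123:Sat 2124:Mon✓ 2125:Tue✓ 2126:Wed✓ 2127:Thu 2128:Sat 2129:Sun 2130:Mon✓ 2131:Tue✓ 2132:Thu 2133:Fri 2134:Sat 2135:Sun 2136:Tue✓ 2137:Wed✓
Years with five Wednesdays: 2086, 2090, 2091, 2096, 2097, 2102, 2103, 2108, 2109, 2113, 2114, 2115, 2119, 2120, 2124, 2125, 2126, 2130, 2131, 2136, 2137 → 21.

21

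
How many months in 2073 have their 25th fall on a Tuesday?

Check the 25th of each month of 2073: Jan 25: Wed, Feb 25: Sat, Mar 25: Sat, Apr 25: Tue, May 25: Thu, Jun 25: Sun, Jul 25: Tue, Aug 25: Fri, Sep 25: Mon, Oct 25: Wed, Nov 25: Sat, Dec 25: Mon.
Tuesday occurs in April, July — 2 months.

2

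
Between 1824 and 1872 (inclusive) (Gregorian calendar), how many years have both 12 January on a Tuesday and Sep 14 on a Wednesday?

2

Check each year's weekday for 12 January and Sep 14:
  1824: Mon/Tue  1825: Wed/Wed  1826: Thu/Thu  1827: Fri/Fri  1828: Sat/Sun  1829: Mon/Mon  1830: Tue/Tue  1831: Wed/Wed  1832: Thu/Fri  1833: Sat/Sat  1834: Sun/Sun  1835: Mon/Mon  1836: Tue/Wed ✓  1837: Thu/Thu  …(21 more)…  1859: Wed/Wed  1860: Thu/Fri  1861: Sat/Sat  1862: Sun/Sun  1863: Mon/Mon  1864: Tue/Wed ✓  1865: Thu/Thu  1866: Fri/Fri  1867: Sat/Sat  1868: Sun/Mon  1869: Tue/Tue  1870: Wed/Wed  1871: Thu/Thu  1872: Fri/Sat
Both conditions hold in: 1836, 1864 — 2.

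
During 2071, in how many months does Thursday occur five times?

A month of length L has five Thursdays iff its first Thursday is on day ≤ L−28 (so day 1–3 in a 31-day month, 1–2 in a 30-day month, day 1 in a leap February).
Checking each month of 2071: Jan starts Thu (31d) ✓; Feb starts Sun (28d); Mar starts Sun (31d); Apr starts Wed (30d) ✓; May starts Fri (31d); Jun starts Mon (30d); Jul starts Wed (31d) ✓; Aug starts Sat (31d); Sep starts Tue (30d); Oct starts Thu (31d) ✓; Nov starts Sun (30d); Dec starts Tue (31d) ✓.
Five-Thursday months: January, April, July, October, December → 5.

5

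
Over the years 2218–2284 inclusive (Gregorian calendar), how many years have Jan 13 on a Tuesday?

Track Jan 13's weekday year by year (advancing +1, or +2 across a Feb 29):
  2218: Tue ✓  2219: Wed (+1)  2220: Thu (+1)  2221: Sat (+2)  2222: Sun (+1)
  2223: Mon (+1)  2224: Tue (+1) ✓  2225: Thu (+2)  2226: Fri (+1)  2227: Sat (+1)
  2228: Sun (+1)  2229: Tue (+2) ✓  2230: Wed (+1)  2231: Thu (+1)  … (39 more years) …
  2271: Fri (+1)  2272: Sat (+1)  2273: Mon (+2)  2274: Tue (+1) ✓  2275: Wed (+1)
  2276: Thu (+1)  2277: Sat (+2)  2278: Sun (+1)  2279: Mon (+1)  2280: Tue (+1) ✓
  2281: Thu (+2)  2282: Fri (+1)  2283: Sat (+1)  2284: Sun (+1)
Tuesday years: 2218, 2224, 2229, 2235, 2246, 2252, 2257, 2263, 2274, 2280 — 10 in total.

10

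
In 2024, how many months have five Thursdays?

4

A month of length L has five Thursdays iff its first Thursday is on day ≤ L−28 (so day 1–3 in a 31-day month, 1–2 in a 30-day month, day 1 in a leap February).
Checking each month of 2024: Jan starts Mon (31d); Feb starts Thu (29d) ✓; Mar starts Fri (31d); Apr starts Mon (30d); May starts Wed (31d) ✓; Jun starts Sat (30d); Jul starts Mon (31d); Aug starts Thu (31d) ✓; Sep starts Sun (30d); Oct starts Tue (31d) ✓; Nov starts Fri (30d); Dec starts Sun (31d).
Five-Thursday months: February, May, August, October → 4.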